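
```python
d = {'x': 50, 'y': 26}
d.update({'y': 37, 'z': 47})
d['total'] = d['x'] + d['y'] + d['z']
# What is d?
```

After line 1: d = {'x': 50, 'y': 26}
After line 2 (y overwritten, z added): d = {'x': 50, 'y': 37, 'z': 47}
After line 3 (total = 50 + 37 + 47 = 134): d = {'x': 50, 'y': 37, 'z': 47, 'total': 134}

{'x': 50, 'y': 37, 'z': 47, 'total': 134}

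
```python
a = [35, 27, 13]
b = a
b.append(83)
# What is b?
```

After line 1: a = [35, 27, 13]
After line 2 (b = a is an alias, same object): a = [35, 27, 13], b = [35, 27, 13]
After line 3 (b.append mutates the shared list): a = [35, 27, 13, 83], b = [35, 27, 13, 83]

[35, 27, 13, 83]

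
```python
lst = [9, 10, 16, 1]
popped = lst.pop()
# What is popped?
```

1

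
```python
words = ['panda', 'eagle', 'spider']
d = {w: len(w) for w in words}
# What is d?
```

{'panda': 5, 'eagle': 5, 'spider': 6}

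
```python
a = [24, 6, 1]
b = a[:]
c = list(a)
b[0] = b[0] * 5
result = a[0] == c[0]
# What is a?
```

After line 1: a = [24, 6, 1]
After line 2 (b = a[:], copy): a = [24, 6, 1], b = [24, 6, 1]
After line 3 (c = list(a) is a copy, new object): c = [24, 6, 1]
After line 4 (b[0] = 24 * 5 = 120; only b mutates (copy)): a = [24, 6, 1], b = [120, 6, 1], c = [24, 6, 1]
After line 5 (a[0] = 24, c[0] = 24; result = True)

[24, 6, 1]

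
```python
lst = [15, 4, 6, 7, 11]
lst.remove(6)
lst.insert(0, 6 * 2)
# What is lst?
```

After line 1: lst = [15, 4, 6, 7, 11]
After line 2 (remove first 6): lst = [15, 4, 7, 11]
After line 3 (insert 12 at index 0): lst = [12, 15, 4, 7, 11]

[12, 15, 4, 7, 11]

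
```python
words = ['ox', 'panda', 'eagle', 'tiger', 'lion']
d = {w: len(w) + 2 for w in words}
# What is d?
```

{'ox': 4, 'panda': 7, 'eagle': 7, 'tiger': 7, 'lion': 6}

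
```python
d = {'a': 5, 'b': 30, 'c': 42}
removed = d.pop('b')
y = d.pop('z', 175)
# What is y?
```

After line 1: d = {'a': 5, 'b': 30, 'c': 42}
After line 2 (pop 'b' returns 30): d = {'a': 5, 'c': 42}, removed = 30
After line 3 (pop 'z' missing, returns default 175): d = {'a': 5, 'c': 42}, y = 175

175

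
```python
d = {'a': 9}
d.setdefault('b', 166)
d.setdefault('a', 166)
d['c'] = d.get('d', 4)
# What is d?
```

After line 1: d = {'a': 9}
After line 2 (setdefault adds 'b'=166): d = {'a': 9, 'b': 166}
After line 3 (setdefault 'a' no-op, already exists): d = {'a': 9, 'b': 166}
After line 4 (get('d', 4) returns default since 'd' not in d): d = {'a': 9, 'b': 166, 'c': 4}

{'a': 9, 'b': 166, 'c': 4}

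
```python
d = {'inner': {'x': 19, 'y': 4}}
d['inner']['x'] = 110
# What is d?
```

After line 1: d = {'inner': {'x': 19, 'y': 4}}
After line 2 (inner x overwritten): d = {'inner': {'x': 110, 'y': 4}}

{'inner': {'x': 110, 'y': 4}}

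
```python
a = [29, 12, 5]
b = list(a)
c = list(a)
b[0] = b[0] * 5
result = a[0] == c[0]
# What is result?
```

After line 1: a = [29, 12, 5]
After line 2 (b = list(a), copy): a = [29, 12, 5], b = [29, 12, 5]
After line 3 (c = list(a) is a copy, new object): c = [29, 12, 5]
After line 4 (b[0] = 29 * 5 = 145; only b mutates (copy)): a = [29, 12, 5], b = [145, 12, 5], c = [29, 12, 5]
After line 5 (a[0] = 29, c[0] = 29; result = True)

True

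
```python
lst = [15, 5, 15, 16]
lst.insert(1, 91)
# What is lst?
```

[15, 91, 5, 15, 16]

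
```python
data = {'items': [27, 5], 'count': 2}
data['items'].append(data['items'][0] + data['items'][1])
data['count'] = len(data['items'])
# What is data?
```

After line 1: data = {'items': [27, 5], 'count': 2}
After line 2 (append 27 + 5 = 32): data = {'items': [27, 5, 32], 'count': 2}
After line 3 (count = len(items) = 3): data = {'items': [27, 5, 32], 'count': 3}

{'items': [27, 5, 32], 'count': 3}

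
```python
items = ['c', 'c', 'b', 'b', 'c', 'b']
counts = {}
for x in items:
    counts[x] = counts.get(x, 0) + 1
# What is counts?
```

Initial: counts = {}, items = ['c', 'c', 'b', 'b', 'c', 'b']
See 'c': counts = {'c': 1}
See 'c': counts = {'c': 2}
See 'b': counts = {'c': 2, 'b': 1}
See 'b': counts = {'c': 2, 'b': 2}
See 'c': counts = {'c': 3, 'b': 2}
See 'b': counts = {'c': 3, 'b': 3}

{'c': 3, 'b': 3}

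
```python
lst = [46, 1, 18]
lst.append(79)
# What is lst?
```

[46, 1, 18, 79]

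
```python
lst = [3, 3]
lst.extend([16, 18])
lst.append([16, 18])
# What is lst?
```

After line 1: lst = [3, 3]
After line 2 (extend unpacks [16, 18]): lst = [3, 3, 16, 18]
After line 3 (append adds [16, 18] as single element): lst = [3, 3, 16, 18, [16, 18]]

[3, 3, 16, 18, [16, 18]]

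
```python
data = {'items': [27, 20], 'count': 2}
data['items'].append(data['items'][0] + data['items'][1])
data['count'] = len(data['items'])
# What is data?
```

After line 1: data = {'items': [27, 20], 'count': 2}
After line 2 (append 27 + 20 = 47): data = {'items': [27, 20, 47], 'count': 2}
After line 3 (count = len(items) = 3): data = {'items': [27, 20, 47], 'count': 3}

{'items': [27, 20, 47], 'count': 3}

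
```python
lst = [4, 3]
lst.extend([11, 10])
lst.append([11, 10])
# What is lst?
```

After line 1: lst = [4, 3]
After line 2 (extend unpacks [11, 10]): lst = [4, 3, 11, 10]
After line 3 (append adds [11, 10] as single element): lst = [4, 3, 11, 10, [11, 10]]

[4, 3, 11, 10, [11, 10]]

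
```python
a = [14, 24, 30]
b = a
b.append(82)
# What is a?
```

After line 1: a = [14, 24, 30]
After line 2 (b = a is an alias, same object): a = [14, 24, 30], b = [14, 24, 30]
After line 3 (b.append mutates the shared list): a = [14, 24, 30, 82], b = [14, 24, 30, 82]

[14, 24, 30, 82]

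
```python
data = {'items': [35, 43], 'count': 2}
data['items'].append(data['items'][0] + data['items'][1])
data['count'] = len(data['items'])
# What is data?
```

After line 1: data = {'items': [35, 43], 'count': 2}
After line 2 (append 35 + 43 = 78): data = {'items': [35, 43, 78], 'count': 2}
After line 3 (count = len(items) = 3): data = {'items': [35, 43, 78], 'count': 3}

{'items': [35, 43, 78], 'count': 3}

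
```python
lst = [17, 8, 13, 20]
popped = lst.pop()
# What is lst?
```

[17, 8, 13]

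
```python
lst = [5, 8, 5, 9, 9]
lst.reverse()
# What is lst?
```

[9, 9, 5, 8, 5]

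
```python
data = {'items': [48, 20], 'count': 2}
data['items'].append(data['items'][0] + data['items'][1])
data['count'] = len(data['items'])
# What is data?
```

After line 1: data = {'items': [48, 20], 'count': 2}
After line 2 (append 48 + 20 = 68): data = {'items': [48, 20, 68], 'count': 2}
After line 3 (count = len(items) = 3): data = {'items': [48, 20, 68], 'count': 3}

{'items': [48, 20, 68], 'count': 3}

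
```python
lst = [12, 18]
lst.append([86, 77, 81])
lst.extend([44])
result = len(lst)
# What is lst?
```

After line 1: lst = [12, 18]
After line 2 (append adds [86, 77, 81] as single element): lst = [12, 18, [86, 77, 81]]
After line 3 (extend unpacks [44], adds 44): lst = [12, 18, [86, 77, 81], 44]
After line 4: result = len(lst) = 4

[12, 18, [86, 77, 81], 44]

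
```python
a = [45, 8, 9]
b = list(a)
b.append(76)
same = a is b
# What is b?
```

After line 1: a = [45, 8, 9]
After line 2 (b = list(a) is a shallow copy, new object): a = [45, 8, 9], b = [45, 8, 9]
After line 3 (append only mutates b): a = [45, 8, 9], b = [45, 8, 9, 76]
After line 4 (same = a is b; different objects -> False): same = False

[45, 8, 9, 76]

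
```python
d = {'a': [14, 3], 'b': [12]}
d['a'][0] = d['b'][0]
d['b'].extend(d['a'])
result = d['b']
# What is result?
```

After line 1: d = {'a': [14, 3], 'b': [12]}
After line 2 (a[0] = b[0] = 12): d = {'a': [12, 3], 'b': [12]}
After line 3 (b.extend(a) appends [12, 3]): d = {'a': [12, 3], 'b': [12, 12, 3]}
After line 4: result = d['b'] = [12, 12, 3]

[12, 12, 3]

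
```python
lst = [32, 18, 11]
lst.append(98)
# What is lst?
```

[32, 18, 11, 98]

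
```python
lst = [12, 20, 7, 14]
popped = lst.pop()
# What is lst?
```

[12, 20, 7]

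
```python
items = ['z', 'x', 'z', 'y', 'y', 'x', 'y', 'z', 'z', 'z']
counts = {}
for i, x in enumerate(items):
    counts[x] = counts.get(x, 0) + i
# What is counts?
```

Initial: counts = {}, items = ['z', 'x', 'z', 'y', 'y', 'x', 'y', 'z', 'z', 'z']
i=0, x='z': counts = {'z': 0}
i=1, x='x': counts = {'z': 0, 'x': 1}
i=2, x='z': counts = {'z': 2, 'x': 1}
i=3, x='y': counts = {'z': 2, 'x': 1, 'y': 3}
i=4, x='y': counts = {'z': 2, 'x': 1, 'y': 7}
i=5, x='x': counts = {'z': 2, 'x': 6, 'y': 7}
i=6, x='y': counts = {'z': 2, 'x': 6, 'y': 13}
i=7, x='z': counts = {'z': 9, 'x': 6, 'y': 13}
i=8, x='z': counts = {'z': 17, 'x': 6, 'y': 13}
i=9, x='z': counts = {'z': 26, 'x': 6, 'y': 13}

{'z': 26, 'x': 6, 'y': 13}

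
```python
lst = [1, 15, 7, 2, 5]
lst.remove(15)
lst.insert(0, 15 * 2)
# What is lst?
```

After line 1: lst = [1, 15, 7, 2, 5]
After line 2 (remove first 15): lst = [1, 7, 2, 5]
After line 3 (insert 30 at index 0): lst = [30, 1, 7, 2, 5]

[30, 1, 7, 2, 5]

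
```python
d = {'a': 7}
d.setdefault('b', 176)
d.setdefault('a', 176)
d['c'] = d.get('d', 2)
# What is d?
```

After line 1: d = {'a': 7}
After line 2 (setdefault adds 'b'=176): d = {'a': 7, 'b': 176}
After line 3 (setdefault 'a' no-op, already exists): d = {'a': 7, 'b': 176}
After line 4 (get('d', 2) returns default since 'd' not in d): d = {'a': 7, 'b': 176, 'c': 2}

{'a': 7, 'b': 176, 'c': 2}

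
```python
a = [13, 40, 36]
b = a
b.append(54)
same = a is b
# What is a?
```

After line 1: a = [13, 40, 36]
After line 2 (b = a is an alias, same object): a = [13, 40, 36], b = [13, 40, 36]
After line 3 (b.append mutates the shared list): a = [13, 40, 36, 54], b = [13, 40, 36, 54]
After line 4 (same = a is b; same object -> True): same = True

[13, 40, 36, 54]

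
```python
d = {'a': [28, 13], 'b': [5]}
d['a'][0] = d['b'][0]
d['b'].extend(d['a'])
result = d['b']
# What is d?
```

After line 1: d = {'a': [28, 13], 'b': [5]}
After line 2 (a[0] = b[0] = 5): d = {'a': [5, 13], 'b': [5]}
After line 3 (b.extend(a) appends [5, 13]): d = {'a': [5, 13], 'b': [5, 5, 13]}
After line 4: result = d['b'] = [5, 5, 13]

{'a': [5, 13], 'b': [5, 5, 13]}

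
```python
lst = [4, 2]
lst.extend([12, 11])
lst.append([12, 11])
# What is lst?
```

After line 1: lst = [4, 2]
After line 2 (extend unpacks [12, 11]): lst = [4, 2, 12, 11]
After line 3 (append adds [12, 11] as single element): lst = [4, 2, 12, 11, [12, 11]]

[4, 2, 12, 11, [12, 11]]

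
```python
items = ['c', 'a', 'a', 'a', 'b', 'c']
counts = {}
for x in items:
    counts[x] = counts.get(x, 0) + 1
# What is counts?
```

Initial: counts = {}, items = ['c', 'a', 'a', 'a', 'b', 'c']
See 'c': counts = {'c': 1}
See 'a': counts = {'c': 1, 'a': 1}
See 'a': counts = {'c': 1, 'a': 2}
See 'a': counts = {'c': 1, 'a': 3}
See 'b': counts = {'c': 1, 'a': 3, 'b': 1}
See 'c': counts = {'c': 2, 'a': 3, 'b': 1}

{'c': 2, 'a': 3, 'b': 1}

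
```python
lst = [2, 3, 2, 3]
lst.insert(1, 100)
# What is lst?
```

[2, 100, 3, 2, 3]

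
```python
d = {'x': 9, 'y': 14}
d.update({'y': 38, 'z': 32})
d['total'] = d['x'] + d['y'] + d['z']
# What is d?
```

After line 1: d = {'x': 9, 'y': 14}
After line 2 (y overwritten, z added): d = {'x': 9, 'y': 38, 'z': 32}
After line 3 (total = 9 + 38 + 32 = 79): d = {'x': 9, 'y': 38, 'z': 32, 'total': 79}

{'x': 9, 'y': 38, 'z': 32, 'total': 79}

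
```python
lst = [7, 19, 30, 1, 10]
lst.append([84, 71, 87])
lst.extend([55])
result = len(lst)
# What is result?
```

After line 1: lst = [7, 19, 30, 1, 10]
After line 2 (append adds [84, 71, 87] as single element): lst = [7, 19, 30, 1, 10, [84, 71, 87]]
After line 3 (extend unpacks [55], adds 55): lst = [7, 19, 30, 1, 10, [84, 71, 87], 55]
After line 4: result = len(lst) = 7

7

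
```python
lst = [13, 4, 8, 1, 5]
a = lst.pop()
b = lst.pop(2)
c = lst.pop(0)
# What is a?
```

After line 1: lst = [13, 4, 8, 1, 5]
After line 2 (pop() -> a = 5): lst = [13, 4, 8, 1]
After line 3 (pop(2) -> b = 8): lst = [13, 4, 1]
After line 4 (pop(0) -> c = 13): lst = [4, 1]

5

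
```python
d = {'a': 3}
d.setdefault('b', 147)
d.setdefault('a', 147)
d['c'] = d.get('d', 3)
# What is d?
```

After line 1: d = {'a': 3}
After line 2 (setdefault adds 'b'=147): d = {'a': 3, 'b': 147}
After line 3 (setdefault 'a' no-op, already exists): d = {'a': 3, 'b': 147}
After line 4 (get('d', 3) returns default since 'd' not in d): d = {'a': 3, 'b': 147, 'c': 3}

{'a': 3, 'b': 147, 'c': 3}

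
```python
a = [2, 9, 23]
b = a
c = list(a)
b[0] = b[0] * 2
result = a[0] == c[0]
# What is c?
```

After line 1: a = [2, 9, 23]
After line 2 (b = a, alias): a = [2, 9, 23], b = [2, 9, 23]
After line 3 (c = list(a) is a copy, new object): c = [2, 9, 23]
After line 4 (b[0] = 2 * 2 = 4; mutates shared a/b): a = b = [4, 9, 23], c = [2, 9, 23]
After line 5 (a[0] = 4, c[0] = 2; result = False)

[2, 9, 23]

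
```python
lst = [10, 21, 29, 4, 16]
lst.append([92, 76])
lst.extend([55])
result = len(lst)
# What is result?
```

After line 1: lst = [10, 21, 29, 4, 16]
After line 2 (append adds [92, 76] as single element): lst = [10, 21, 29, 4, 16, [92, 76]]
After line 3 (extend unpacks [55], adds 55): lst = [10, 21, 29, 4, 16, [92, 76], 55]
After line 4: result = len(lst) = 7

7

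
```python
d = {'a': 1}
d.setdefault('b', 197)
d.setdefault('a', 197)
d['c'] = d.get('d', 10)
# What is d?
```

After line 1: d = {'a': 1}
After line 2 (setdefault adds 'b'=197): d = {'a': 1, 'b': 197}
After line 3 (setdefault 'a' no-op, already exists): d = {'a': 1, 'b': 197}
After line 4 (get('d', 10) returns default since 'd' not in d): d = {'a': 1, 'b': 197, 'c': 10}

{'a': 1, 'b': 197, 'c': 10}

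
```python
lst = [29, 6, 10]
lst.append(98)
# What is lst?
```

[29, 6, 10, 98]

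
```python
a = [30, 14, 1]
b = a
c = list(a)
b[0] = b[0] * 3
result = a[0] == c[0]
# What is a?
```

After line 1: a = [30, 14, 1]
After line 2 (b = a, alias): a = [30, 14, 1], b = [30, 14, 1]
After line 3 (c = list(a) is a copy, new object): c = [30, 14, 1]
After line 4 (b[0] = 30 * 3 = 90; mutates shared a/b): a = b = [90, 14, 1], c = [30, 14, 1]
After line 5 (a[0] = 90, c[0] = 30; result = False)

[90, 14, 1]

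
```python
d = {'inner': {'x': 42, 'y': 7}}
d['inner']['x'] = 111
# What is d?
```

After line 1: d = {'inner': {'x': 42, 'y': 7}}
After line 2 (inner x overwritten): d = {'inner': {'x': 111, 'y': 7}}

{'inner': {'x': 111, 'y': 7}}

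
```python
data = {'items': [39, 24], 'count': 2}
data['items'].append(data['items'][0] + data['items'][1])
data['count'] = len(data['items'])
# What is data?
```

After line 1: data = {'items': [39, 24], 'count': 2}
After line 2 (append 39 + 24 = 63): data = {'items': [39, 24, 63], 'count': 2}
After line 3 (count = len(items) = 3): data = {'items': [39, 24, 63], 'count': 3}

{'items': [39, 24, 63], 'count': 3}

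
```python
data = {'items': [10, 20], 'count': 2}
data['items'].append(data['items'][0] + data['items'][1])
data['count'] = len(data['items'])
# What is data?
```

After line 1: data = {'items': [10, 20], 'count': 2}
After line 2 (append 10 + 20 = 30): data = {'items': [10, 20, 30], 'count': 2}
After line 3 (count = len(items) = 3): data = {'items': [10, 20, 30], 'count': 3}

{'items': [10, 20, 30], 'count': 3}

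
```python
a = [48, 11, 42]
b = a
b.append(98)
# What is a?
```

After line 1: a = [48, 11, 42]
After line 2 (b = a is an alias, same object): a = [48, 11, 42], b = [48, 11, 42]
After line 3 (b.append mutates the shared list): a = [48, 11, 42, 98], b = [48, 11, 42, 98]

[48, 11, 42, 98]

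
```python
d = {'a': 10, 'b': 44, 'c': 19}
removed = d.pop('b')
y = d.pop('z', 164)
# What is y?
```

After line 1: d = {'a': 10, 'b': 44, 'c': 19}
After line 2 (pop 'b' returns 44): d = {'a': 10, 'c': 19}, removed = 44
After line 3 (pop 'z' missing, returns default 164): d = {'a': 10, 'c': 19}, y = 164

164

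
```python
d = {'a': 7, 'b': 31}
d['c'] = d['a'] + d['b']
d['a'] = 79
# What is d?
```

After line 1: d = {'a': 7, 'b': 31}
After line 2 (d['c'] = 7 + 31): d = {'a': 7, 'b': 31, 'c': 38}
After line 3: d = {'a': 79, 'b': 31, 'c': 38}

{'a': 79, 'b': 31, 'c': 38}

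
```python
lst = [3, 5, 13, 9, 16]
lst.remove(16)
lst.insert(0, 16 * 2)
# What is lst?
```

After line 1: lst = [3, 5, 13, 9, 16]
After line 2 (remove first 16): lst = [3, 5, 13, 9]
After line 3 (insert 32 at index 0): lst = [32, 3, 5, 13, 9]

[32, 3, 5, 13, 9]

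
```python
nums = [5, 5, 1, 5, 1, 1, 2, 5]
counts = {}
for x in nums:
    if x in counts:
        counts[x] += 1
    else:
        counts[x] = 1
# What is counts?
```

Initial: counts = {}, nums = [5, 5, 1, 5, 1, 1, 2, 5]
See 5: counts = {5: 1}
See 5: counts = {5: 2}
See 1: counts = {5: 2, 1: 1}
See 5: counts = {5: 3, 1: 1}
See 1: counts = {5: 3, 1: 2}
See 1: counts = {5: 3, 1: 3}
See 2: counts = {5: 3, 1: 3, 2: 1}
See 5: counts = {5: 4, 1: 3, 2: 1}

{5: 4, 1: 3, 2: 1}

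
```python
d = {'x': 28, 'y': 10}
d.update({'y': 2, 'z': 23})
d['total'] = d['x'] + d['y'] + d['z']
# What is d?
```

After line 1: d = {'x': 28, 'y': 10}
After line 2 (y overwritten, z added): d = {'x': 28, 'y': 2, 'z': 23}
After line 3 (total = 28 + 2 + 23 = 53): d = {'x': 28, 'y': 2, 'z': 23, 'total': 53}

{'x': 28, 'y': 2, 'z': 23, 'total': 53}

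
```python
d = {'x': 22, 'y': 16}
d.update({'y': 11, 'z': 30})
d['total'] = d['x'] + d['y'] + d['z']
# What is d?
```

After line 1: d = {'x': 22, 'y': 16}
After line 2 (y overwritten, z added): d = {'x': 22, 'y': 11, 'z': 30}
After line 3 (total = 22 + 11 + 30 = 63): d = {'x': 22, 'y': 11, 'z': 30, 'total': 63}

{'x': 22, 'y': 11, 'z': 30, 'total': 63}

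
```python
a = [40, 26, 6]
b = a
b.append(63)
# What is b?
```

After line 1: a = [40, 26, 6]
After line 2 (b = a is an alias, same object): a = [40, 26, 6], b = [40, 26, 6]
After line 3 (b.append mutates the shared list): a = [40, 26, 6, 63], b = [40, 26, 6, 63]

[40, 26, 6, 63]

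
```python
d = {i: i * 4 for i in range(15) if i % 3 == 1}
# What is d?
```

{1: 4, 4: 16, 7: 28, 10: 40, 13: 52}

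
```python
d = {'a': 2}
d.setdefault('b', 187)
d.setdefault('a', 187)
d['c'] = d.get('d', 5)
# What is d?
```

After line 1: d = {'a': 2}
After line 2 (setdefault adds 'b'=187): d = {'a': 2, 'b': 187}
After line 3 (setdefault 'a' no-op, already exists): d = {'a': 2, 'b': 187}
After line 4 (get('d', 5) returns default since 'd' not in d): d = {'a': 2, 'b': 187, 'c': 5}

{'a': 2, 'b': 187, 'c': 5}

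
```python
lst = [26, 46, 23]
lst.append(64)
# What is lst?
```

[26, 46, 23, 64]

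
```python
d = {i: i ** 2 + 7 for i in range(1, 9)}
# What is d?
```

{1: 8, 2: 11, 3: 16, 4: 23, 5: 32, 6: 43, 7: 56, 8: 71}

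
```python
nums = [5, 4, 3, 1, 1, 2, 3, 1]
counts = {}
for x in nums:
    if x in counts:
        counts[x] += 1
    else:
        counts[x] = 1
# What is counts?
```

Initial: counts = {}, nums = [5, 4, 3, 1, 1, 2, 3, 1]
See 5: counts = {5: 1}
See 4: counts = {5: 1, 4: 1}
See 3: counts = {5: 1, 4: 1, 3: 1}
See 1: counts = {5: 1, 4: 1, 3: 1, 1: 1}
See 1: counts = {5: 1, 4: 1, 3: 1, 1: 2}
See 2: counts = {5: 1, 4: 1, 3: 1, 1: 2, 2: 1}
See 3: counts = {5: 1, 4: 1, 3: 2, 1: 2, 2: 1}
See 1: counts = {5: 1, 4: 1, 3: 2, 1: 3, 2: 1}

{5: 1, 4: 1, 3: 2, 1: 3, 2: 1}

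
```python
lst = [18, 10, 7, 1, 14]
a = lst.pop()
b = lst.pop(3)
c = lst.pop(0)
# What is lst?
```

After line 1: lst = [18, 10, 7, 1, 14]
After line 2 (pop() -> a = 14): lst = [18, 10, 7, 1]
After line 3 (pop(3) -> b = 1): lst = [18, 10, 7]
After line 4 (pop(0) -> c = 18): lst = [10, 7]

[10, 7]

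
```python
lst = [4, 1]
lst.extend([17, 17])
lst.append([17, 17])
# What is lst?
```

After line 1: lst = [4, 1]
After line 2 (extend unpacks [17, 17]): lst = [4, 1, 17, 17]
After line 3 (append adds [17, 17] as single element): lst = [4, 1, 17, 17, [17, 17]]

[4, 1, 17, 17, [17, 17]]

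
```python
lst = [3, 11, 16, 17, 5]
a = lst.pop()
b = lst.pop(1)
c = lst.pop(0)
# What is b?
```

After line 1: lst = [3, 11, 16, 17, 5]
After line 2 (pop() -> a = 5): lst = [3, 11, 16, 17]
After line 3 (pop(1) -> b = 11): lst = [3, 16, 17]
After line 4 (pop(0) -> c = 3): lst = [16, 17]

11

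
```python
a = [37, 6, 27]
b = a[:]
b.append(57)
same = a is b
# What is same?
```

After line 1: a = [37, 6, 27]
After line 2 (b = a[:] is a shallow copy, new object): a = [37, 6, 27], b = [37, 6, 27]
After line 3 (append only mutates b): a = [37, 6, 27], b = [37, 6, 27, 57]
After line 4 (same = a is b; different objects -> False): same = False

False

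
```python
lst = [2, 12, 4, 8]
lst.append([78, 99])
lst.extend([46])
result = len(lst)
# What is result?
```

After line 1: lst = [2, 12, 4, 8]
After line 2 (append adds [78, 99] as single element): lst = [2, 12, 4, 8, [78, 99]]
After line 3 (extend unpacks [46], adds 46): lst = [2, 12, 4, 8, [78, 99], 46]
After line 4: result = len(lst) = 6

6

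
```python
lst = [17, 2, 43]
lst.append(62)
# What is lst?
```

[17, 2, 43, 62]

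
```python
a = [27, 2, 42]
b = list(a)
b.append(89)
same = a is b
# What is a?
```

After line 1: a = [27, 2, 42]
After line 2 (b = list(a) is a shallow copy, new object): a = [27, 2, 42], b = [27, 2, 42]
After line 3 (append only mutates b): a = [27, 2, 42], b = [27, 2, 42, 89]
After line 4 (same = a is b; different objects -> False): same = False

[27, 2, 42]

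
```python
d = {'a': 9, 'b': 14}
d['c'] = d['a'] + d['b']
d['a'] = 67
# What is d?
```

After line 1: d = {'a': 9, 'b': 14}
After line 2 (d['c'] = 9 + 14): d = {'a': 9, 'b': 14, 'c': 23}
After line 3: d = {'a': 67, 'b': 14, 'c': 23}

{'a': 67, 'b': 14, 'c': 23}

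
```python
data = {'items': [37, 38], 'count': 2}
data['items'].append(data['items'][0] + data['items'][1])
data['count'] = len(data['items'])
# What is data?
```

After line 1: data = {'items': [37, 38], 'count': 2}
After line 2 (append 37 + 38 = 75): data = {'items': [37, 38, 75], 'count': 2}
After line 3 (count = len(items) = 3): data = {'items': [37, 38, 75], 'count': 3}

{'items': [37, 38, 75], 'count': 3}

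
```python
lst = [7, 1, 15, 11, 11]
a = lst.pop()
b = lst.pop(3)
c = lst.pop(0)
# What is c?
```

After line 1: lst = [7, 1, 15, 11, 11]
After line 2 (pop() -> a = 11): lst = [7, 1, 15, 11]
After line 3 (pop(3) -> b = 11): lst = [7, 1, 15]
After line 4 (pop(0) -> c = 7): lst = [1, 15]

7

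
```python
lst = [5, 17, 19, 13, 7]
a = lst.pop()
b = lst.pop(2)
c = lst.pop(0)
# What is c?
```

After line 1: lst = [5, 17, 19, 13, 7]
After line 2 (pop() -> a = 7): lst = [5, 17, 19, 13]
After line 3 (pop(2) -> b = 19): lst = [5, 17, 13]
After line 4 (pop(0) -> c = 5): lst = [17, 13]

5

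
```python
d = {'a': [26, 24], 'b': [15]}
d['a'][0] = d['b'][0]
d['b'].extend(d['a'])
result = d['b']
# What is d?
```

After line 1: d = {'a': [26, 24], 'b': [15]}
After line 2 (a[0] = b[0] = 15): d = {'a': [15, 24], 'b': [15]}
After line 3 (b.extend(a) appends [15, 24]): d = {'a': [15, 24], 'b': [15, 15, 24]}
After line 4: result = d['b'] = [15, 15, 24]

{'a': [15, 24], 'b': [15, 15, 24]}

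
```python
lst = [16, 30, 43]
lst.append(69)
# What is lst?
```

[16, 30, 43, 69]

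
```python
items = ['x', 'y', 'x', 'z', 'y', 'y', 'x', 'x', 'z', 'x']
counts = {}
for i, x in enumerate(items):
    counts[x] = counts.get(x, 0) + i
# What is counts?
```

Initial: counts = {}, items = ['x', 'y', 'x', 'z', 'y', 'y', 'x', 'x', 'z', 'x']
i=0, x='x': counts = {'x': 0}
i=1, x='y': counts = {'x': 0, 'y': 1}
i=2, x='x': counts = {'x': 2, 'y': 1}
i=3, x='z': counts = {'x': 2, 'y': 1, 'z': 3}
i=4, x='y': counts = {'x': 2, 'y': 5, 'z': 3}
i=5, x='y': counts = {'x': 2, 'y': 10, 'z': 3}
i=6, x='x': counts = {'x': 8, 'y': 10, 'z': 3}
i=7, x='x': counts = {'x': 15, 'y': 10, 'z': 3}
i=8, x='z': counts = {'x': 15, 'y': 10, 'z': 11}
i=9, x='x': counts = {'x': 24, 'y': 10, 'z': 11}

{'x': 24, 'y': 10, 'z': 11}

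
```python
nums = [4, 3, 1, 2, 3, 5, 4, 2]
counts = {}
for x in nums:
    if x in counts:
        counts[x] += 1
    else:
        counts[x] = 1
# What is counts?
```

Initial: counts = {}, nums = [4, 3, 1, 2, 3, 5, 4, 2]
See 4: counts = {4: 1}
See 3: counts = {4: 1, 3: 1}
See 1: counts = {4: 1, 3: 1, 1: 1}
See 2: counts = {4: 1, 3: 1, 1: 1, 2: 1}
See 3: counts = {4: 1, 3: 2, 1: 1, 2: 1}
See 5: counts = {4: 1, 3: 2, 1: 1, 2: 1, 5: 1}
See 4: counts = {4: 2, 3: 2, 1: 1, 2: 1, 5: 1}
See 2: counts = {4: 2, 3: 2, 1: 1, 2: 2, 5: 1}

{4: 2, 3: 2, 1: 1, 2: 2, 5: 1}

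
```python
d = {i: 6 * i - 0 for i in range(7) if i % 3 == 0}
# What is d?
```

{0: 0, 3: 18, 6: 36}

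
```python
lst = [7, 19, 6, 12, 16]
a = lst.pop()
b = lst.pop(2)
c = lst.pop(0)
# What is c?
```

After line 1: lst = [7, 19, 6, 12, 16]
After line 2 (pop() -> a = 16): lst = [7, 19, 6, 12]
After line 3 (pop(2) -> b = 6): lst = [7, 19, 12]
After line 4 (pop(0) -> c = 7): lst = [19, 12]

7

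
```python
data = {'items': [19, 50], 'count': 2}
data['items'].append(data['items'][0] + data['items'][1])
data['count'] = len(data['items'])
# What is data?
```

After line 1: data = {'items': [19, 50], 'count': 2}
After line 2 (append 19 + 50 = 69): data = {'items': [19, 50, 69], 'count': 2}
After line 3 (count = len(items) = 3): data = {'items': [19, 50, 69], 'count': 3}

{'items': [19, 50, 69], 'count': 3}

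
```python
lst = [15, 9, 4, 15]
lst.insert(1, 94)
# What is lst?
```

[15, 94, 9, 4, 15]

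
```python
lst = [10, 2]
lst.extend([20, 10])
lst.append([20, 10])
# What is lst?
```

After line 1: lst = [10, 2]
After line 2 (extend unpacks [20, 10]): lst = [10, 2, 20, 10]
After line 3 (append adds [20, 10] as single element): lst = [10, 2, 20, 10, [20, 10]]

[10, 2, 20, 10, [20, 10]]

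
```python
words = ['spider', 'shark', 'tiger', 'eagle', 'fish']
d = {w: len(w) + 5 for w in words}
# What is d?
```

{'spider': 11, 'shark': 10, 'tiger': 10, 'eagle': 10, 'fish': 9}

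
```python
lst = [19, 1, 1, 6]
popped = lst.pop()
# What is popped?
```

6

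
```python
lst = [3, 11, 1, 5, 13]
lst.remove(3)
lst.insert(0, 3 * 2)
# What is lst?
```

After line 1: lst = [3, 11, 1, 5, 13]
After line 2 (remove first 3): lst = [11, 1, 5, 13]
After line 3 (insert 6 at index 0): lst = [6, 11, 1, 5, 13]

[6, 11, 1, 5, 13]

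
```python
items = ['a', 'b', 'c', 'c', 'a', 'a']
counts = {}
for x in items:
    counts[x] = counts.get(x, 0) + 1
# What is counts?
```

Initial: counts = {}, items = ['a', 'b', 'c', 'c', 'a', 'a']
See 'a': counts = {'a': 1}
See 'b': counts = {'a': 1, 'b': 1}
See 'c': counts = {'a': 1, 'b': 1, 'c': 1}
See 'c': counts = {'a': 1, 'b': 1, 'c': 2}
See 'a': counts = {'a': 2, 'b': 1, 'c': 2}
See 'a': counts = {'a': 3, 'b': 1, 'c': 2}

{'a': 3, 'b': 1, 'c': 2}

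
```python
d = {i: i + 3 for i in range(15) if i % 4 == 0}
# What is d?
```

{0: 3, 4: 7, 8: 11, 12: 15}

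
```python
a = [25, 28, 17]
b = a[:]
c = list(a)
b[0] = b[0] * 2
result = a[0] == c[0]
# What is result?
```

After line 1: a = [25, 28, 17]
After line 2 (b = a[:], copy): a = [25, 28, 17], b = [25, 28, 17]
After line 3 (c = list(a) is a copy, new object): c = [25, 28, 17]
After line 4 (b[0] = 25 * 2 = 50; only b mutates (copy)): a = [25, 28, 17], b = [50, 28, 17], c = [25, 28, 17]
After line 5 (a[0] = 25, c[0] = 25; result = True)

True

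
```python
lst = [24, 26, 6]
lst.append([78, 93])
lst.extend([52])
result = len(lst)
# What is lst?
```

After line 1: lst = [24, 26, 6]
After line 2 (append adds [78, 93] as single element): lst = [24, 26, 6, [78, 93]]
After line 3 (extend unpacks [52], adds 52): lst = [24, 26, 6, [78, 93], 52]
After line 4: result = len(lst) = 5

[24, 26, 6, [78, 93], 52]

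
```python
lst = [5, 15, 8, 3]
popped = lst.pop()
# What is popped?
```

3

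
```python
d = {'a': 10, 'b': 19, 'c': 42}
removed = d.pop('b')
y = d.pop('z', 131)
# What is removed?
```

After line 1: d = {'a': 10, 'b': 19, 'c': 42}
After line 2 (pop 'b' returns 19): d = {'a': 10, 'c': 42}, removed = 19
After line 3 (pop 'z' missing, returns default 131): d = {'a': 10, 'c': 42}, y = 131

19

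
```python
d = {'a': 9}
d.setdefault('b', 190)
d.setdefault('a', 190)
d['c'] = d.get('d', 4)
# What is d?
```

After line 1: d = {'a': 9}
After line 2 (setdefault adds 'b'=190): d = {'a': 9, 'b': 190}
After line 3 (setdefault 'a' no-op, already exists): d = {'a': 9, 'b': 190}
After line 4 (get('d', 4) returns default since 'd' not in d): d = {'a': 9, 'b': 190, 'c': 4}

{'a': 9, 'b': 190, 'c': 4}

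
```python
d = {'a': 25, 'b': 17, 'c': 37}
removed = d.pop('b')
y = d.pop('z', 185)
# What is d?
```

After line 1: d = {'a': 25, 'b': 17, 'c': 37}
After line 2 (pop 'b' returns 17): d = {'a': 25, 'c': 37}, removed = 17
After line 3 (pop 'z' missing, returns default 185): d = {'a': 25, 'c': 37}, y = 185

{'a': 25, 'c': 37}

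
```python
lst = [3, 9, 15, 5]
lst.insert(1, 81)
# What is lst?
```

[3, 81, 9, 15, 5]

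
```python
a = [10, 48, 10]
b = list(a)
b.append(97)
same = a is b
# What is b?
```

After line 1: a = [10, 48, 10]
After line 2 (b = list(a) is a shallow copy, new object): a = [10, 48, 10], b = [10, 48, 10]
After line 3 (append only mutates b): a = [10, 48, 10], b = [10, 48, 10, 97]
After line 4 (same = a is b; different objects -> False): same = False

[10, 48, 10, 97]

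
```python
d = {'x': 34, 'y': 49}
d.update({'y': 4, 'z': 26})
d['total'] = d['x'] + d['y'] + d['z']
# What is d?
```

After line 1: d = {'x': 34, 'y': 49}
After line 2 (y overwritten, z added): d = {'x': 34, 'y': 4, 'z': 26}
After line 3 (total = 34 + 4 + 26 = 64): d = {'x': 34, 'y': 4, 'z': 26, 'total': 64}

{'x': 34, 'y': 4, 'z': 26, 'total': 64}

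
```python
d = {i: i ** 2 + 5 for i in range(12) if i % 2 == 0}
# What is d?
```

{0: 5, 2: 9, 4: 21, 6: 41, 8: 69, 10: 105}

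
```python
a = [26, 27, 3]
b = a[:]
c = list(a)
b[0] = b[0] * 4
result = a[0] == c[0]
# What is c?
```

After line 1: a = [26, 27, 3]
After line 2 (b = a[:], copy): a = [26, 27, 3], b = [26, 27, 3]
After line 3 (c = list(a) is a copy, new object): c = [26, 27, 3]
After line 4 (b[0] = 26 * 4 = 104; only b mutates (copy)): a = [26, 27, 3], b = [104, 27, 3], c = [26, 27, 3]
After line 5 (a[0] = 26, c[0] = 26; result = True)

[26, 27, 3]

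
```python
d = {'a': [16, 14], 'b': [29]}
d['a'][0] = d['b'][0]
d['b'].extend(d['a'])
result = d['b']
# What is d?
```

After line 1: d = {'a': [16, 14], 'b': [29]}
After line 2 (a[0] = b[0] = 29): d = {'a': [29, 14], 'b': [29]}
After line 3 (b.extend(a) appends [29, 14]): d = {'a': [29, 14], 'b': [29, 29, 14]}
After line 4: result = d['b'] = [29, 29, 14]

{'a': [29, 14], 'b': [29, 29, 14]}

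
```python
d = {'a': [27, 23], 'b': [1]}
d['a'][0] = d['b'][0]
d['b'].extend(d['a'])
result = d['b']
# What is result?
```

After line 1: d = {'a': [27, 23], 'b': [1]}
After line 2 (a[0] = b[0] = 1): d = {'a': [1, 23], 'b': [1]}
After line 3 (b.extend(a) appends [1, 23]): d = {'a': [1, 23], 'b': [1, 1, 23]}
After line 4: result = d['b'] = [1, 1, 23]

[1, 1, 23]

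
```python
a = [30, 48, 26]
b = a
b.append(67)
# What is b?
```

After line 1: a = [30, 48, 26]
After line 2 (b = a is an alias, same object): a = [30, 48, 26], b = [30, 48, 26]
After line 3 (b.append mutates the shared list): a = [30, 48, 26, 67], b = [30, 48, 26, 67]

[30, 48, 26, 67]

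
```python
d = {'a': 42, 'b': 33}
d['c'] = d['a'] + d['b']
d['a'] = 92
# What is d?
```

After line 1: d = {'a': 42, 'b': 33}
After line 2 (d['c'] = 42 + 33): d = {'a': 42, 'b': 33, 'c': 75}
After line 3: d = {'a': 92, 'b': 33, 'c': 75}

{'a': 92, 'b': 33, 'c': 75}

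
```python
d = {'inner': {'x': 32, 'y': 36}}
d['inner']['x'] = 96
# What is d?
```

After line 1: d = {'inner': {'x': 32, 'y': 36}}
After line 2 (inner x overwritten): d = {'inner': {'x': 96, 'y': 36}}

{'inner': {'x': 96, 'y': 36}}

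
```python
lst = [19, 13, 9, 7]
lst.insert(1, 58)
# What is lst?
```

[19, 58, 13, 9, 7]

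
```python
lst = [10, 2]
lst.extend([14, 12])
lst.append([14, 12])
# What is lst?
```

After line 1: lst = [10, 2]
After line 2 (extend unpacks [14, 12]): lst = [10, 2, 14, 12]
After line 3 (append adds [14, 12] as single element): lst = [10, 2, 14, 12, [14, 12]]

[10, 2, 14, 12, [14, 12]]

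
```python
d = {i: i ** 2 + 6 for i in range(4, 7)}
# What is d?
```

{4: 22, 5: 31, 6: 42}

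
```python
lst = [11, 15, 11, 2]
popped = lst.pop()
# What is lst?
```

[11, 15, 11]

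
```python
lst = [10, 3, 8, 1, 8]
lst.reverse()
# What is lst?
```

[8, 1, 8, 3, 10]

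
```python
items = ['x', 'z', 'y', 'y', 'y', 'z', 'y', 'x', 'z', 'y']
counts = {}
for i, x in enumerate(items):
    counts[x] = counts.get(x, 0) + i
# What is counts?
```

Initial: counts = {}, items = ['x', 'z', 'y', 'y', 'y', 'z', 'y', 'x', 'z', 'y']
i=0, x='x': counts = {'x': 0}
i=1, x='z': counts = {'x': 0, 'z': 1}
i=2, x='y': counts = {'x': 0, 'z': 1, 'y': 2}
i=3, x='y': counts = {'x': 0, 'z': 1, 'y': 5}
i=4, x='y': counts = {'x': 0, 'z': 1, 'y': 9}
i=5, x='z': counts = {'x': 0, 'z': 6, 'y': 9}
i=6, x='y': counts = {'x': 0, 'z': 6, 'y': 15}
i=7, x='x': counts = {'x': 7, 'z': 6, 'y': 15}
i=8, x='z': counts = {'x': 7, 'z': 14, 'y': 15}
i=9, x='y': counts = {'x': 7, 'z': 14, 'y': 24}

{'x': 7, 'z': 14, 'y': 24}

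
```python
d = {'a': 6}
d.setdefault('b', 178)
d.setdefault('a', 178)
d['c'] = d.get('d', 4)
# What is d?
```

After line 1: d = {'a': 6}
After line 2 (setdefault adds 'b'=178): d = {'a': 6, 'b': 178}
After line 3 (setdefault 'a' no-op, already exists): d = {'a': 6, 'b': 178}
After line 4 (get('d', 4) returns default since 'd' not in d): d = {'a': 6, 'b': 178, 'c': 4}

{'a': 6, 'b': 178, 'c': 4}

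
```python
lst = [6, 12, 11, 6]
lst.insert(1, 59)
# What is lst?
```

[6, 59, 12, 11, 6]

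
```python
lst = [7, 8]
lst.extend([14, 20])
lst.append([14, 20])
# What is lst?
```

After line 1: lst = [7, 8]
After line 2 (extend unpacks [14, 20]): lst = [7, 8, 14, 20]
After line 3 (append adds [14, 20] as single element): lst = [7, 8, 14, 20, [14, 20]]

[7, 8, 14, 20, [14, 20]]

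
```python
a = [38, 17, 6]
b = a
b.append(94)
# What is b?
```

After line 1: a = [38, 17, 6]
After line 2 (b = a is an alias, same object): a = [38, 17, 6], b = [38, 17, 6]
After line 3 (b.append mutates the shared list): a = [38, 17, 6, 94], b = [38, 17, 6, 94]

[38, 17, 6, 94]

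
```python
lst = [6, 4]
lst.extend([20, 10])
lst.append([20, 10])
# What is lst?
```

After line 1: lst = [6, 4]
After line 2 (extend unpacks [20, 10]): lst = [6, 4, 20, 10]
After line 3 (append adds [20, 10] as single element): lst = [6, 4, 20, 10, [20, 10]]

[6, 4, 20, 10, [20, 10]]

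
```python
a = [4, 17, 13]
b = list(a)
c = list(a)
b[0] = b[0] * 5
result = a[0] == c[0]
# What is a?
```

After line 1: a = [4, 17, 13]
After line 2 (b = list(a), copy): a = [4, 17, 13], b = [4, 17, 13]
After line 3 (c = list(a) is a copy, new object): c = [4, 17, 13]
After line 4 (b[0] = 4 * 5 = 20; only b mutates (copy)): a = [4, 17, 13], b = [20, 17, 13], c = [4, 17, 13]
After line 5 (a[0] = 4, c[0] = 4; result = True)

[4, 17, 13]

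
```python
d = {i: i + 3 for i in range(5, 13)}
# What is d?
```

{5: 8, 6: 9, 7: 10, 8: 11, 9: 12, 10: 13, 11: 14, 12: 15}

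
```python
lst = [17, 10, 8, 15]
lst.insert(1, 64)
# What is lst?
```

[17, 64, 10, 8, 15]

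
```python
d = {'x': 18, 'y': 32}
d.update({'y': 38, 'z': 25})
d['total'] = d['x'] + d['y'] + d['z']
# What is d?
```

After line 1: d = {'x': 18, 'y': 32}
After line 2 (y overwritten, z added): d = {'x': 18, 'y': 38, 'z': 25}
After line 3 (total = 18 + 38 + 25 = 81): d = {'x': 18, 'y': 38, 'z': 25, 'total': 81}

{'x': 18, 'y': 38, 'z': 25, 'total': 81}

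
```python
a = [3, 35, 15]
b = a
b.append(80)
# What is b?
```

After line 1: a = [3, 35, 15]
After line 2 (b = a is an alias, same object): a = [3, 35, 15], b = [3, 35, 15]
After line 3 (b.append mutates the shared list): a = [3, 35, 15, 80], b = [3, 35, 15, 80]

[3, 35, 15, 80]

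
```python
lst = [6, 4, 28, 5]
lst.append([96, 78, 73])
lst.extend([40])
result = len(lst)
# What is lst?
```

After line 1: lst = [6, 4, 28, 5]
After line 2 (append adds [96, 78, 73] as single element): lst = [6, 4, 28, 5, [96, 78, 73]]
After line 3 (extend unpacks [40], adds 40): lst = [6, 4, 28, 5, [96, 78, 73], 40]
After line 4: result = len(lst) = 6

[6, 4, 28, 5, [96, 78, 73], 40]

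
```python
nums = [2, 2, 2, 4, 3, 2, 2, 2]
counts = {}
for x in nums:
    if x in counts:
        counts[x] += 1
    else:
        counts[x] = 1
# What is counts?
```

Initial: counts = {}, nums = [2, 2, 2, 4, 3, 2, 2, 2]
See 2: counts = {2: 1}
See 2: counts = {2: 2}
See 2: counts = {2: 3}
See 4: counts = {2: 3, 4: 1}
See 3: counts = {2: 3, 4: 1, 3: 1}
See 2: counts = {2: 4, 4: 1, 3: 1}
See 2: counts = {2: 5, 4: 1, 3: 1}
See 2: counts = {2: 6, 4: 1, 3: 1}

{2: 6, 4: 1, 3: 1}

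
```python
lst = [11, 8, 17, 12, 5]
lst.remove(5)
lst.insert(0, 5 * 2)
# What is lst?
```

After line 1: lst = [11, 8, 17, 12, 5]
After line 2 (remove first 5): lst = [11, 8, 17, 12]
After line 3 (insert 10 at index 0): lst = [10, 11, 8, 17, 12]

[10, 11, 8, 17, 12]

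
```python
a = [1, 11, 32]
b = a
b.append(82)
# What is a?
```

After line 1: a = [1, 11, 32]
After line 2 (b = a is an alias, same object): a = [1, 11, 32], b = [1, 11, 32]
After line 3 (b.append mutates the shared list): a = [1, 11, 32, 82], b = [1, 11, 32, 82]

[1, 11, 32, 82]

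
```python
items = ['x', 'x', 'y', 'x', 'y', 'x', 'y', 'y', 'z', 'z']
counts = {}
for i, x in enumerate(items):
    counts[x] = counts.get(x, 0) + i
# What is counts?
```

Initial: counts = {}, items = ['x', 'x', 'y', 'x', 'y', 'x', 'y', 'y', 'z', 'z']
i=0, x='x': counts = {'x': 0}
i=1, x='x': counts = {'x': 1}
i=2, x='y': counts = {'x': 1, 'y': 2}
i=3, x='x': counts = {'x': 4, 'y': 2}
i=4, x='y': counts = {'x': 4, 'y': 6}
i=5, x='x': counts = {'x': 9, 'y': 6}
i=6, x='y': counts = {'x': 9, 'y': 12}
i=7, x='y': counts = {'x': 9, 'y': 19}
i=8, x='z': counts = {'x': 9, 'y': 19, 'z': 8}
i=9, x='z': counts = {'x': 9, 'y': 19, 'z': 17}

{'x': 9, 'y': 19, 'z': 17}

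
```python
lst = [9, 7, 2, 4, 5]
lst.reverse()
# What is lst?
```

[5, 4, 2, 7, 9]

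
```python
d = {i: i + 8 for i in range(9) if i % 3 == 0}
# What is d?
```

{0: 8, 3: 11, 6: 14}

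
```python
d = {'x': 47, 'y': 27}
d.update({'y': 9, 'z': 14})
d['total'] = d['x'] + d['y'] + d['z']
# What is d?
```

After line 1: d = {'x': 47, 'y': 27}
After line 2 (y overwritten, z added): d = {'x': 47, 'y': 9, 'z': 14}
After line 3 (total = 47 + 9 + 14 = 70): d = {'x': 47, 'y': 9, 'z': 14, 'total': 70}

{'x': 47, 'y': 9, 'z': 14, 'total': 70}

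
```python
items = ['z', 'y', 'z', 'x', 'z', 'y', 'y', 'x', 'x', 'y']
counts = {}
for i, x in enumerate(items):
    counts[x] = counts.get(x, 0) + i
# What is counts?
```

Initial: counts = {}, items = ['z', 'y', 'z', 'x', 'z', 'y', 'y', 'x', 'x', 'y']
i=0, x='z': counts = {'z': 0}
i=1, x='y': counts = {'z': 0, 'y': 1}
i=2, x='z': counts = {'z': 2, 'y': 1}
i=3, x='x': counts = {'z': 2, 'y': 1, 'x': 3}
i=4, x='z': counts = {'z': 6, 'y': 1, 'x': 3}
i=5, x='y': counts = {'z': 6, 'y': 6, 'x': 3}
i=6, x='y': counts = {'z': 6, 'y': 12, 'x': 3}
i=7, x='x': counts = {'z': 6, 'y': 12, 'x': 10}
i=8, x='x': counts = {'z': 6, 'y': 12, 'x': 18}
i=9, x='y': counts = {'z': 6, 'y': 21, 'x': 18}

{'z': 6, 'y': 21, 'x': 18}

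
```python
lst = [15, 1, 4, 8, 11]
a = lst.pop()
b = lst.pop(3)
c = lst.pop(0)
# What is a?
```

After line 1: lst = [15, 1, 4, 8, 11]
After line 2 (pop() -> a = 11): lst = [15, 1, 4, 8]
After line 3 (pop(3) -> b = 8): lst = [15, 1, 4]
After line 4 (pop(0) -> c = 15): lst = [1, 4]

11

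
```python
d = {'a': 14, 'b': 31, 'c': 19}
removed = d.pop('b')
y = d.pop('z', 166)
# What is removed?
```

After line 1: d = {'a': 14, 'b': 31, 'c': 19}
After line 2 (pop 'b' returns 31): d = {'a': 14, 'c': 19}, removed = 31
After line 3 (pop 'z' missing, returns default 166): d = {'a': 14, 'c': 19}, y = 166

31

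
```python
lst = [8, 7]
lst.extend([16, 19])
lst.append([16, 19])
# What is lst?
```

After line 1: lst = [8, 7]
After line 2 (extend unpacks [16, 19]): lst = [8, 7, 16, 19]
After line 3 (append adds [16, 19] as single element): lst = [8, 7, 16, 19, [16, 19]]

[8, 7, 16, 19, [16, 19]]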